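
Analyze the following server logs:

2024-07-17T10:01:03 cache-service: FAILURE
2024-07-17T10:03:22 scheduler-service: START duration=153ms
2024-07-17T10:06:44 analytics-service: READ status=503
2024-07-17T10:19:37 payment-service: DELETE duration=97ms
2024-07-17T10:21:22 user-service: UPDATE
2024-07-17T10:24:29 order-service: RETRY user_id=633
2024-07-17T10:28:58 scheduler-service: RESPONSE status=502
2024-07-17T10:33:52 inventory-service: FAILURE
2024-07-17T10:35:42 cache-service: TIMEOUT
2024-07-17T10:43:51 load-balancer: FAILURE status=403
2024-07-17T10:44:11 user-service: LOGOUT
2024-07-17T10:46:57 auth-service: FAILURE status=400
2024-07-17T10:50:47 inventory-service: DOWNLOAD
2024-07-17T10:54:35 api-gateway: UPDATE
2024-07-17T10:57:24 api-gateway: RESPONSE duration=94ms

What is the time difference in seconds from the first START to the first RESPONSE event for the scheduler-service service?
1536

To find the time between events:

1. Locate the first START event for scheduler-service: 2024-07-17T10:03:22
2. Locate the first RESPONSE event for scheduler-service: 2024-07-17T10:28:58
3. Calculate the difference: 2024-07-17T10:28:58 - 2024-07-17T10:03:22 = 1536 seconds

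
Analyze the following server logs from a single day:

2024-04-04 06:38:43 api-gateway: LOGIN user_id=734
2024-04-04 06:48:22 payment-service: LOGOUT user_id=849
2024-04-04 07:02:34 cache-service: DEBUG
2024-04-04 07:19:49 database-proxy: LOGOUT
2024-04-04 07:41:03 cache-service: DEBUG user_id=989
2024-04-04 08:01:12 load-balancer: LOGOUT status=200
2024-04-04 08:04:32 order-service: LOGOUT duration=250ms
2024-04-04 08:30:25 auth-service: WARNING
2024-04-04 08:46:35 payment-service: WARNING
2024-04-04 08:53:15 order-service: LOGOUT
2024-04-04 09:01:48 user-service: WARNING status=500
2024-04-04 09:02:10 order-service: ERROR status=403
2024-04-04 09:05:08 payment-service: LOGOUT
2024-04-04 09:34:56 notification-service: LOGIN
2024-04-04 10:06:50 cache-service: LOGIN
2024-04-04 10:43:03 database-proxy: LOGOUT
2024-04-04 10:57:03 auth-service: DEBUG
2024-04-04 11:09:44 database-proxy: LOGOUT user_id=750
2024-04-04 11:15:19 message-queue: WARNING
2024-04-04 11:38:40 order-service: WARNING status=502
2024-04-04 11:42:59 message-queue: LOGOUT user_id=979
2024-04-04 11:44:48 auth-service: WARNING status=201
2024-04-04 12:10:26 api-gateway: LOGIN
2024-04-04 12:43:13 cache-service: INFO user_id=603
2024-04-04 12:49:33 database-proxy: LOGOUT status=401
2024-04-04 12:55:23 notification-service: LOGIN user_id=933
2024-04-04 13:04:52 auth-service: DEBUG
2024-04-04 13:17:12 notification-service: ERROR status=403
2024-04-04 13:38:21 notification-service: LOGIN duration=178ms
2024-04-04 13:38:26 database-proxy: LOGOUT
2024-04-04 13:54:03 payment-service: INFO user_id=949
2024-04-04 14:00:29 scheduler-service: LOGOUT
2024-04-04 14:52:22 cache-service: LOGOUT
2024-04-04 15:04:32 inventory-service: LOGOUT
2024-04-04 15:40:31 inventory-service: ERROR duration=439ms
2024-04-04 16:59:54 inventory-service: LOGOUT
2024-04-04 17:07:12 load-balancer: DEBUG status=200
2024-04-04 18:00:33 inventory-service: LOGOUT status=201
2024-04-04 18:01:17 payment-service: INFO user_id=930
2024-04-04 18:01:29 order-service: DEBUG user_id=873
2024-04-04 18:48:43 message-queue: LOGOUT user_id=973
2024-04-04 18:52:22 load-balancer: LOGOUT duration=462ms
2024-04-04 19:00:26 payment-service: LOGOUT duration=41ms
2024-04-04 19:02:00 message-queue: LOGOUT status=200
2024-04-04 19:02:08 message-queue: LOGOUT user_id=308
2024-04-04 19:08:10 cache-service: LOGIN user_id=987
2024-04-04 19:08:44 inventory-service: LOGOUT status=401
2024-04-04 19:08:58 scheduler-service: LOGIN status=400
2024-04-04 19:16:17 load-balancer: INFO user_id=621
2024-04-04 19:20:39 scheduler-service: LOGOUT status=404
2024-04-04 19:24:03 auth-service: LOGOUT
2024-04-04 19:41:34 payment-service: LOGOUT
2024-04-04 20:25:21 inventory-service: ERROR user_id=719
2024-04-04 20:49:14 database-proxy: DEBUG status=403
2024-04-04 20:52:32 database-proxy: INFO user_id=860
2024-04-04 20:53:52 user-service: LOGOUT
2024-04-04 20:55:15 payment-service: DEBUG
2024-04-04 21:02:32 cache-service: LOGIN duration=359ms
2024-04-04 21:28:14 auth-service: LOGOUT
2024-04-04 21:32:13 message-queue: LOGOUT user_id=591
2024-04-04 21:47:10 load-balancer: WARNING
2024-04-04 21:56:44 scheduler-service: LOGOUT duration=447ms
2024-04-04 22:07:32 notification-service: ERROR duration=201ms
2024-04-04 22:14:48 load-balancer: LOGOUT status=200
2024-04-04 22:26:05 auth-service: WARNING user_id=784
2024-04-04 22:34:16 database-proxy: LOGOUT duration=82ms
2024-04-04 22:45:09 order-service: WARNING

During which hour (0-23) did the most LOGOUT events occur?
19

To find the peak hour:

1. Group all LOGOUT events by hour
2. Count events in each hour
3. Find hour with maximum count
4. Peak hour: 19 (with 7 events)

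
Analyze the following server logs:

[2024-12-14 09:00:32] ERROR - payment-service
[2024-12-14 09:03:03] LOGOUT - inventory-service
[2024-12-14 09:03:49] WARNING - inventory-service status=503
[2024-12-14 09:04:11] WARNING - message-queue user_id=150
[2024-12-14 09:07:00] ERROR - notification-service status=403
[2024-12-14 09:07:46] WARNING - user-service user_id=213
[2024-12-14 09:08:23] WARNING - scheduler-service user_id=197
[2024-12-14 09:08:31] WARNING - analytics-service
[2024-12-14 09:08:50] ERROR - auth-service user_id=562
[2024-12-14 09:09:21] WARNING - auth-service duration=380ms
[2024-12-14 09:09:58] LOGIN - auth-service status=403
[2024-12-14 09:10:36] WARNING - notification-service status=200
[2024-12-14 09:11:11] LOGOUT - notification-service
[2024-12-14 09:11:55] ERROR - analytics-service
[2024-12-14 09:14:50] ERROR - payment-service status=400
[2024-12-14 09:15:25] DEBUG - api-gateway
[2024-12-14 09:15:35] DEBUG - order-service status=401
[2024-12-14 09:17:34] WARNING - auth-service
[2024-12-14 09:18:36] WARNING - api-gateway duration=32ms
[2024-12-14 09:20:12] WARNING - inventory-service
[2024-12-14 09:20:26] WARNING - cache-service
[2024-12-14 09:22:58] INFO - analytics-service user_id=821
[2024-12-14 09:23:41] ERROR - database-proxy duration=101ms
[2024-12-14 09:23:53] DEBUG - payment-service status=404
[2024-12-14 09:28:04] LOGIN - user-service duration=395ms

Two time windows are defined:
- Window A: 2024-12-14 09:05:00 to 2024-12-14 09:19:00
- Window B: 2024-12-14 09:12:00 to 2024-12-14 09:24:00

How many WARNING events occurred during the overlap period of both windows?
2

To find overlap events:

1. Window A: 2024-12-14 09:05:00 to 2024-12-14 09:19:00
2. Window B: 2024-12-14 09:12:00 to 2024-12-14 09:24:00
3. Overlap period: 2024-12-14 09:12:00 to 2024-12-14 09:19:00
4. Count WARNING events in overlap: 2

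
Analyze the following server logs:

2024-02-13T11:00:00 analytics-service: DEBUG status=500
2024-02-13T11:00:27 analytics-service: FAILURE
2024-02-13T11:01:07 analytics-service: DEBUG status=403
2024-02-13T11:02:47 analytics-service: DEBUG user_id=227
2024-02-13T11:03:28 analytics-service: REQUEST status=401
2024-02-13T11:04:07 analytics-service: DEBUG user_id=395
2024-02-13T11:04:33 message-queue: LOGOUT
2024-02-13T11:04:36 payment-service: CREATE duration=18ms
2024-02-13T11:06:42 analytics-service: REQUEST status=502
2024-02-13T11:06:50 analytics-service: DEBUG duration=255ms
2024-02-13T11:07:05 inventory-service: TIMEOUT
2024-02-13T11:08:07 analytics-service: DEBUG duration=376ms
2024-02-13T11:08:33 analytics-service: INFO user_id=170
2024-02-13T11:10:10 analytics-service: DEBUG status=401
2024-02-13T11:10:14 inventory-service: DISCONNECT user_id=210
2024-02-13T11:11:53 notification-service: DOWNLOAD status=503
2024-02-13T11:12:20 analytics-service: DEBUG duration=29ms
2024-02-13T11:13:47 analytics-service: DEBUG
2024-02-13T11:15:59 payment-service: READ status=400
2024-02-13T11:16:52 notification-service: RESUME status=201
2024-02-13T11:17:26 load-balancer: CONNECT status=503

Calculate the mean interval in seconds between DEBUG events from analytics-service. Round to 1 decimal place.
103.4

To calculate average interval:

1. Find all DEBUG events for analytics-service in order
2. Calculate time gaps between consecutive events
3. Compute mean of gaps: 827 / 8 = 103.4 seconds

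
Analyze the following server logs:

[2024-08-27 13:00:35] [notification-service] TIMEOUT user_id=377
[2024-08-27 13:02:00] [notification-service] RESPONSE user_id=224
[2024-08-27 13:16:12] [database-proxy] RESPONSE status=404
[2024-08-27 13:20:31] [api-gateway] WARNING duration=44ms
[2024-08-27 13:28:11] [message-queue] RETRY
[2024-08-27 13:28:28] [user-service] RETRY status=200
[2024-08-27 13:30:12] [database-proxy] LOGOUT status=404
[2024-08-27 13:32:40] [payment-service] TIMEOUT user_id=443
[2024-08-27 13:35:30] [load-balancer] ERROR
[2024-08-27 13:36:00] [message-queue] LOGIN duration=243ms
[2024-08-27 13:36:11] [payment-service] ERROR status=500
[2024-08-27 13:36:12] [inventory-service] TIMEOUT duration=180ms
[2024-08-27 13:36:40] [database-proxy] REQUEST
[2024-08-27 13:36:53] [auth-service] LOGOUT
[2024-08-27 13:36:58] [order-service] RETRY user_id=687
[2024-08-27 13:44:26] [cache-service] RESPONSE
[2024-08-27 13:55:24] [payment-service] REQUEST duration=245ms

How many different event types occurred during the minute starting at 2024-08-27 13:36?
6

To count unique event types:

1. Filter events in the minute starting at 2024-08-27 13:36
2. Extract event types from matching entries
3. Count unique types: 6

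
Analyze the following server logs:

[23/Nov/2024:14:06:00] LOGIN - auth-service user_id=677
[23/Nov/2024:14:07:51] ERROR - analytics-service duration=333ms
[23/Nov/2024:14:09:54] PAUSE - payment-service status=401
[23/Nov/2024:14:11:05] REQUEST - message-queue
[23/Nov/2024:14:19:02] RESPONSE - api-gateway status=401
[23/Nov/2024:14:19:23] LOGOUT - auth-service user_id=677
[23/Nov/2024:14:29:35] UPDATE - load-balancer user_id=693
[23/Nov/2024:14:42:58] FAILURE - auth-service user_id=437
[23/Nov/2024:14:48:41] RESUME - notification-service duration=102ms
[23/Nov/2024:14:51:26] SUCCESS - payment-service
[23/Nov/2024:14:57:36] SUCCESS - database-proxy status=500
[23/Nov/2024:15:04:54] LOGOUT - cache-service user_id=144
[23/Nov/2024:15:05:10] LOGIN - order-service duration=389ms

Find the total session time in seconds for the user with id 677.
803

To calculate session duration:

1. Find LOGIN event for user_id=677: 23/Nov/2024:14:06:00
2. Find LOGOUT event for user_id=677: 23/Nov/2024:14:19:23
3. Session duration: 23/Nov/2024:14:19:23 - 23/Nov/2024:14:06:00 = 803 seconds (13 minutes)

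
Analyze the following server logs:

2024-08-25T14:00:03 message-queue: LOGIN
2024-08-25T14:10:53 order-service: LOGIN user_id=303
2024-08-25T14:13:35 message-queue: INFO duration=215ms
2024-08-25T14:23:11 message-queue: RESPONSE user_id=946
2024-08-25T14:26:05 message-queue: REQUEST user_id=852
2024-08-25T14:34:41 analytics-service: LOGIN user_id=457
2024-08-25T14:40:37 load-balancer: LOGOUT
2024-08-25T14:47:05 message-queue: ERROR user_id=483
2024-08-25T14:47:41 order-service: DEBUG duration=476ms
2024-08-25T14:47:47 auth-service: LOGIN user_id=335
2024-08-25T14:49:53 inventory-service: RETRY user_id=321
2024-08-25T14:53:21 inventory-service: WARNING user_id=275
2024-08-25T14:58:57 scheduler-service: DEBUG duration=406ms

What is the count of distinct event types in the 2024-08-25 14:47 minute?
3

To count unique event types:

1. Filter events in the minute starting at 2024-08-25 14:47
2. Extract event types from matching entries
3. Count unique types: 3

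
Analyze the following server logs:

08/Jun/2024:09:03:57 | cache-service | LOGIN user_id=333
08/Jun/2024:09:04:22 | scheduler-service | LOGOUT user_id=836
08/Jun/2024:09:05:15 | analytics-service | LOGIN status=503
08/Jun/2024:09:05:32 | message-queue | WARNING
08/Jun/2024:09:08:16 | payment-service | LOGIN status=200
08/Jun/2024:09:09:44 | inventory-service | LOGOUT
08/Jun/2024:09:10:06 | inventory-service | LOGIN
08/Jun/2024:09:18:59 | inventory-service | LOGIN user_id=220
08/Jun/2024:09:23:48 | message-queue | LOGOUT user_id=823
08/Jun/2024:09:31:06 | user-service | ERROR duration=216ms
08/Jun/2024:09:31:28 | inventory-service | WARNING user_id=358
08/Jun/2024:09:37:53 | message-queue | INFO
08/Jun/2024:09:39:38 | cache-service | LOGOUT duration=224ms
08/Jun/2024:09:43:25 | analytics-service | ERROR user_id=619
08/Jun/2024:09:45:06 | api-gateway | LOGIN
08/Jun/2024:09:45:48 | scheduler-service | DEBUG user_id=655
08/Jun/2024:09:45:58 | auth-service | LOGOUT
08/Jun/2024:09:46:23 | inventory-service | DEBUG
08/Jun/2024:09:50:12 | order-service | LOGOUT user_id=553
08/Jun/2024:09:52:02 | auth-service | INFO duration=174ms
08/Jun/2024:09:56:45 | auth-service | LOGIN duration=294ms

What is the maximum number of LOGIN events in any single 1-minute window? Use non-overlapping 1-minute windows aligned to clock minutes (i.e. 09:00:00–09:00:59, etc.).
1

To find the burst window:

1. Divide the log period into non-overlapping 1-minute windows starting at 09:00
2. Count LOGIN events in each window
3. Find the window with maximum count
4. Maximum events in a window: 1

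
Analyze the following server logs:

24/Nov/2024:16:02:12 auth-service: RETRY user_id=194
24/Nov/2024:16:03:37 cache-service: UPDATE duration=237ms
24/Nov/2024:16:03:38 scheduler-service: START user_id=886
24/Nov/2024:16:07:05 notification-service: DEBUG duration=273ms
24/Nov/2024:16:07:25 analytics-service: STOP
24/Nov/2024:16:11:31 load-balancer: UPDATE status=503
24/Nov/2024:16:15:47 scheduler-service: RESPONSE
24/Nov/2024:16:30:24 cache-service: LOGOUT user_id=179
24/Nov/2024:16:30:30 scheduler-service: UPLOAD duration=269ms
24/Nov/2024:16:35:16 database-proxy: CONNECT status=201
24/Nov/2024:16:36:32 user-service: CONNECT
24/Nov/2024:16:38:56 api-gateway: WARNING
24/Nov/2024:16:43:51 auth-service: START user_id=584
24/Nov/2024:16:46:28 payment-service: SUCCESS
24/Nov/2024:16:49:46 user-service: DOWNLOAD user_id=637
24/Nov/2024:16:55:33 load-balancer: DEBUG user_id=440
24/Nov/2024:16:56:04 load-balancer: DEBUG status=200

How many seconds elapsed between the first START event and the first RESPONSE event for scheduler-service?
729

To find the time between events:

1. Locate the first START event for scheduler-service: 24/Nov/2024:16:03:38
2. Locate the first RESPONSE event for scheduler-service: 24/Nov/2024:16:15:47
3. Calculate the difference: 24/Nov/2024:16:15:47 - 24/Nov/2024:16:03:38 = 729 seconds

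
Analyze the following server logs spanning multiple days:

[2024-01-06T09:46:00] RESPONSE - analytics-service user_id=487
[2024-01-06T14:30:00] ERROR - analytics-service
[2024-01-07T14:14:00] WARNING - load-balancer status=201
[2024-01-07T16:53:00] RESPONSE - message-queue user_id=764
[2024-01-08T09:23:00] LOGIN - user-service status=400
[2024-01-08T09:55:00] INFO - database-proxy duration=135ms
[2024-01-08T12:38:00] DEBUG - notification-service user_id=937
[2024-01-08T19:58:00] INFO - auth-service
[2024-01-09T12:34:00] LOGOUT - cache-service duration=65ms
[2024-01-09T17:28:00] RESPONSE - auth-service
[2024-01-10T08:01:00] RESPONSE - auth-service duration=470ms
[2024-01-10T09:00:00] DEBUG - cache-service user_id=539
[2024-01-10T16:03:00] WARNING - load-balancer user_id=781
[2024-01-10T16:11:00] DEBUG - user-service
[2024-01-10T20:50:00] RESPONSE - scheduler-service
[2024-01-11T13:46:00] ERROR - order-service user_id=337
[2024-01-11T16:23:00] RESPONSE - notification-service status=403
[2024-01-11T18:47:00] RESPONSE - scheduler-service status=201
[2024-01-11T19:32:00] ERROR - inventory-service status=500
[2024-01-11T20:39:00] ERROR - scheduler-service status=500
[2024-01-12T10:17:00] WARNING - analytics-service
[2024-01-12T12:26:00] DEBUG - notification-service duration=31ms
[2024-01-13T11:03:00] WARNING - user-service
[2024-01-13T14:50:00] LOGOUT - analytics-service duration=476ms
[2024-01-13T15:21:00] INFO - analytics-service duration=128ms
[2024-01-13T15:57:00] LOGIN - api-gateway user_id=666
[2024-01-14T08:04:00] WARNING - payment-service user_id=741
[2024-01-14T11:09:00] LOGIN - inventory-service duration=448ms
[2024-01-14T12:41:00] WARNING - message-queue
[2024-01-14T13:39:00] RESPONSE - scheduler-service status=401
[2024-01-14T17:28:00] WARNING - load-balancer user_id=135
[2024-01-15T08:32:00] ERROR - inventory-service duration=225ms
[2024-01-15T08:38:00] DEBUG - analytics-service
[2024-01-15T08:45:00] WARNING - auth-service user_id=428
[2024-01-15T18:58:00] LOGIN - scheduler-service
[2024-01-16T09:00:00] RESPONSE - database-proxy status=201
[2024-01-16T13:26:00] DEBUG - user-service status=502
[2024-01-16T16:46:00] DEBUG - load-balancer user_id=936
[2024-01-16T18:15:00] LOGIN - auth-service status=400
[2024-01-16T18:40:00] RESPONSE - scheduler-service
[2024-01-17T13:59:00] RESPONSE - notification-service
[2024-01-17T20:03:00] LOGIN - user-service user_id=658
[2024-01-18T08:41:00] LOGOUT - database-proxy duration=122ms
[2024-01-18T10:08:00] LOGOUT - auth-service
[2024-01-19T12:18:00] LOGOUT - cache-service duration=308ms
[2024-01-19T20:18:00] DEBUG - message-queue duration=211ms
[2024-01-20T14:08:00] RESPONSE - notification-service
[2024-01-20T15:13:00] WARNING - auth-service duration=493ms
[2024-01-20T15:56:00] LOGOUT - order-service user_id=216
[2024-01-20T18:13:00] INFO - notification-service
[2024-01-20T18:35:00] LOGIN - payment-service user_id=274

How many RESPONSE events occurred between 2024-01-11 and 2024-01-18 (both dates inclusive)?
6

To filter by date range:

1. Date range: 2024-01-11 through 2024-01-18, both dates inclusive
2. Filter for RESPONSE events whose date falls in this range
3. Count matching events: 6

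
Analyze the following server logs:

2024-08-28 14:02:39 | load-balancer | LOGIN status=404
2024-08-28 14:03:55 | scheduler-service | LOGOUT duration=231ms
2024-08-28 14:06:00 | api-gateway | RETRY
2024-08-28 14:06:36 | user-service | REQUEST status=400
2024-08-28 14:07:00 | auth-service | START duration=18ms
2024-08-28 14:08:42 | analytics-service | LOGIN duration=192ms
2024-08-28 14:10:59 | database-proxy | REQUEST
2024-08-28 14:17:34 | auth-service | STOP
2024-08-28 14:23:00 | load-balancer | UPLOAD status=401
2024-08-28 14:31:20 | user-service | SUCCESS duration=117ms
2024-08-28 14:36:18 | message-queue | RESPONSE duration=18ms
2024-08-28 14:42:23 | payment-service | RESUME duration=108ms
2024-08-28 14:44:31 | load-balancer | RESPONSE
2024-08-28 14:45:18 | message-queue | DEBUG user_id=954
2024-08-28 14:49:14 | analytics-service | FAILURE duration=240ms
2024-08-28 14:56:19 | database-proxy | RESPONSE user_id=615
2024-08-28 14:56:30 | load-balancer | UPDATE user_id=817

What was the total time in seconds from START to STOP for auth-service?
634

To calculate state duration:

1. Find START event for auth-service: 2024-08-28 14:07:00
2. Find STOP event for auth-service: 2024-08-28 14:17:34
3. Calculate duration: 2024-08-28 14:17:34 - 2024-08-28 14:07:00 = 634 seconds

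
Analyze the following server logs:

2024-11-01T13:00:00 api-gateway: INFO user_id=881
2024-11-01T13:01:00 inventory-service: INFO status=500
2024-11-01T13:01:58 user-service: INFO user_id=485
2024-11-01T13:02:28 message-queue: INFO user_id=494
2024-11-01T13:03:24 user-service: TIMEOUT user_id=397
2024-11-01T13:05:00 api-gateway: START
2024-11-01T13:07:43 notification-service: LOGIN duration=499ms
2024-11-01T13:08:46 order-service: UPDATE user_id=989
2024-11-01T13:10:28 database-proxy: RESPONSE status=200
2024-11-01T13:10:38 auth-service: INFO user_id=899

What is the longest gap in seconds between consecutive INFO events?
490

To find the longest gap:

1. Extract all INFO events in chronological order
2. Calculate time differences between consecutive events
3. Find the maximum difference
4. Longest gap: 490 seconds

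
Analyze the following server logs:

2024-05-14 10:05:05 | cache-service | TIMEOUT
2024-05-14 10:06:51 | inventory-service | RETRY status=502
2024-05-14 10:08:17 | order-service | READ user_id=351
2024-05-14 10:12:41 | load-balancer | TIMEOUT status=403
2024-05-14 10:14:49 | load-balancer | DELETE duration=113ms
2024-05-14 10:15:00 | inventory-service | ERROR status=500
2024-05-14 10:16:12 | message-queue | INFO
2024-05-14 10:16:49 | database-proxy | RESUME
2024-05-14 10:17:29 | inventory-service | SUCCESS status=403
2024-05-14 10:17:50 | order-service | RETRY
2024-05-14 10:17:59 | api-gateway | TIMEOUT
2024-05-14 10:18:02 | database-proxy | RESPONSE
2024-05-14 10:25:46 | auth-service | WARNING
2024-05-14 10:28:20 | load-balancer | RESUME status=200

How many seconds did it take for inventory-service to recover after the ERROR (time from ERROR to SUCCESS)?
149

To calculate recovery time:

1. Find ERROR event for inventory-service: 2024-05-14 10:15:00
2. Find next SUCCESS event for inventory-service: 2024-05-14 10:17:29
3. Recovery time: 2024-05-14 10:17:29 - 2024-05-14 10:15:00 = 149 seconds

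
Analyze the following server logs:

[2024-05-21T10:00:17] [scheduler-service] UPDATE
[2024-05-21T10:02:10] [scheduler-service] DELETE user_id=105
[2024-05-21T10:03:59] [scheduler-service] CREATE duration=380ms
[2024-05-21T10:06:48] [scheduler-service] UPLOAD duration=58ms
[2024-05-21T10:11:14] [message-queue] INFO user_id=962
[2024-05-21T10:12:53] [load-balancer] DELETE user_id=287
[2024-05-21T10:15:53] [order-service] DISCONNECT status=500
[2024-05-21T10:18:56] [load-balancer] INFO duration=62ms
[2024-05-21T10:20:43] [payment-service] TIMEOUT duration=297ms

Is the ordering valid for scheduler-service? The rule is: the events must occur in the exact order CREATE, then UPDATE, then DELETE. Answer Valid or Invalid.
Invalid

To validate ordering:

1. Required order: CREATE → UPDATE → DELETE
2. Rule: the events must occur in the exact order CREATE, then UPDATE, then DELETE
3. Check actual order of events for scheduler-service
4. Result: Invalid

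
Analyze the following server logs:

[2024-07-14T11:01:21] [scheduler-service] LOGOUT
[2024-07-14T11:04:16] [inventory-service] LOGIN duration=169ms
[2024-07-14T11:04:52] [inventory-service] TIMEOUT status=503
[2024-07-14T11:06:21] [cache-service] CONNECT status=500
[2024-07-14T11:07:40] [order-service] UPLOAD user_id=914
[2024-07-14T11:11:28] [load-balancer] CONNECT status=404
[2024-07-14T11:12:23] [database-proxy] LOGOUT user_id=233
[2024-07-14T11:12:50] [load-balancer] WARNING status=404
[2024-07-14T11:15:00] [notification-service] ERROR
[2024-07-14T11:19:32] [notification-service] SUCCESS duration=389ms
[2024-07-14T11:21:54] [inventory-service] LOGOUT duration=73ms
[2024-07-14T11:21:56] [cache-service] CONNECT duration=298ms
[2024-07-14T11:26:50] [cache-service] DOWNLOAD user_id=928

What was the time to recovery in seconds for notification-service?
272

To calculate recovery time:

1. Find ERROR event for notification-service: 2024-07-14T11:15:00
2. Find next SUCCESS event for notification-service: 2024-07-14T11:19:32
3. Recovery time: 2024-07-14T11:19:32 - 2024-07-14T11:15:00 = 272 seconds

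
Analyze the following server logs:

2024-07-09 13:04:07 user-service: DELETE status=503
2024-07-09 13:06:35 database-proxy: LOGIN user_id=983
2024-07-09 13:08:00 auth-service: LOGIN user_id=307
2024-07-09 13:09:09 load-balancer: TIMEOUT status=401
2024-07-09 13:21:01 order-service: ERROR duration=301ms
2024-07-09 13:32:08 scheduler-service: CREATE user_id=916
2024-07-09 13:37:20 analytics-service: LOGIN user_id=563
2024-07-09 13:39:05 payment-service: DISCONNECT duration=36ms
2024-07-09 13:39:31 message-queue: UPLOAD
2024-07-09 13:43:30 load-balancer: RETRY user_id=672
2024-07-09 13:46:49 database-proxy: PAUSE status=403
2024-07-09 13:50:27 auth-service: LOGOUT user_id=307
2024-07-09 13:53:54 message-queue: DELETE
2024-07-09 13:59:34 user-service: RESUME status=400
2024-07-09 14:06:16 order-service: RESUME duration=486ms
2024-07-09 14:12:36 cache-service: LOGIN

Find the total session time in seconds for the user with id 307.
2547

To calculate session duration:

1. Find LOGIN event for user_id=307: 2024-07-09 13:08:00
2. Find LOGOUT event for user_id=307: 2024-07-09 13:50:27
3. Session duration: 2024-07-09 13:50:27 - 2024-07-09 13:08:00 = 2547 seconds (42 minutes)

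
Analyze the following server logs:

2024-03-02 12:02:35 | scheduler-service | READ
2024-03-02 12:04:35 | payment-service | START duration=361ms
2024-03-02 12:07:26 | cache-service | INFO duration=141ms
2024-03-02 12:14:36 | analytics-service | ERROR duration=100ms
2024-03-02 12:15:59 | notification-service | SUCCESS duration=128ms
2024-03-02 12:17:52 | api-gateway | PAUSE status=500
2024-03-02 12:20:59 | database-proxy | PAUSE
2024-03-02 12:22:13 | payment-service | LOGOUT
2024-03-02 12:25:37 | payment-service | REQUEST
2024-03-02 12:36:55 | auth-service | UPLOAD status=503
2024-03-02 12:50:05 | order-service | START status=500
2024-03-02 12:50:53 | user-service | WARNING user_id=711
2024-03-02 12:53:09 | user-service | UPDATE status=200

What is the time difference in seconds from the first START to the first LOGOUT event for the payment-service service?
1058

To find the time between events:

1. Locate the first START event for payment-service: 2024-03-02 12:04:35
2. Locate the first LOGOUT event for payment-service: 2024-03-02 12:22:13
3. Calculate the difference: 2024-03-02 12:22:13 - 2024-03-02 12:04:35 = 1058 seconds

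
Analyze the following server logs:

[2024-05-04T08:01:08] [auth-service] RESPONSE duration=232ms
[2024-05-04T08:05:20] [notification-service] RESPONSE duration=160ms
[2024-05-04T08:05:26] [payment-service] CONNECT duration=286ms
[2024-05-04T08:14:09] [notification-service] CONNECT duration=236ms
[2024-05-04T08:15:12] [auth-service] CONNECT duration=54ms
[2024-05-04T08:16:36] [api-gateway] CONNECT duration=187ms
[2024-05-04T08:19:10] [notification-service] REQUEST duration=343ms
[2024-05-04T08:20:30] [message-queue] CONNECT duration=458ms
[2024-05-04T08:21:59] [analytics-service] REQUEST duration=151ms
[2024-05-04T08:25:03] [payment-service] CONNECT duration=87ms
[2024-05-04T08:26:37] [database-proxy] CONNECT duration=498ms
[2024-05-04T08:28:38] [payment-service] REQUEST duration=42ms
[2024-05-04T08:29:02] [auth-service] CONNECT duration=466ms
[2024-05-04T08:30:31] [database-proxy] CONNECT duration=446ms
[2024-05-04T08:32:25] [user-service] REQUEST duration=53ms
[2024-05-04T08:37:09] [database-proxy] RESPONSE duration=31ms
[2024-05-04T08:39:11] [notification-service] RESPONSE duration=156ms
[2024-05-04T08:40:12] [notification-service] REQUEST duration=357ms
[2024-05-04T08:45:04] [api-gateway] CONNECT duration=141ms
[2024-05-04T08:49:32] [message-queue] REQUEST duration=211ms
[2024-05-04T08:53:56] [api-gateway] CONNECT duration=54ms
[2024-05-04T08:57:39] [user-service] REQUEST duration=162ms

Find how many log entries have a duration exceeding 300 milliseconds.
6

To count timeouts:

1. Threshold: 300ms
2. Extract duration from each log entry
3. Count entries where duration > 300
4. Timeout count: 6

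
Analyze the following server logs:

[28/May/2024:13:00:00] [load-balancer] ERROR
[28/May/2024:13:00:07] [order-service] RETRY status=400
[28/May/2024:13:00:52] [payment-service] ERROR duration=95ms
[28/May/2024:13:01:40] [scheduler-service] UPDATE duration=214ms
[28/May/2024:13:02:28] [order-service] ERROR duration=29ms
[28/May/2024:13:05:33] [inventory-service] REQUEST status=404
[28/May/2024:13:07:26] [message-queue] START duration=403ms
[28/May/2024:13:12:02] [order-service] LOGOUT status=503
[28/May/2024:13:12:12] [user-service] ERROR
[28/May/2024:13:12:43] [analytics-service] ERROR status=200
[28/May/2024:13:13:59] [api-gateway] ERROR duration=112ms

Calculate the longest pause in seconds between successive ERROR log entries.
584

To find the longest gap:

1. Extract all ERROR events in chronological order
2. Calculate time differences between consecutive events
3. Find the maximum difference
4. Longest gap: 584 seconds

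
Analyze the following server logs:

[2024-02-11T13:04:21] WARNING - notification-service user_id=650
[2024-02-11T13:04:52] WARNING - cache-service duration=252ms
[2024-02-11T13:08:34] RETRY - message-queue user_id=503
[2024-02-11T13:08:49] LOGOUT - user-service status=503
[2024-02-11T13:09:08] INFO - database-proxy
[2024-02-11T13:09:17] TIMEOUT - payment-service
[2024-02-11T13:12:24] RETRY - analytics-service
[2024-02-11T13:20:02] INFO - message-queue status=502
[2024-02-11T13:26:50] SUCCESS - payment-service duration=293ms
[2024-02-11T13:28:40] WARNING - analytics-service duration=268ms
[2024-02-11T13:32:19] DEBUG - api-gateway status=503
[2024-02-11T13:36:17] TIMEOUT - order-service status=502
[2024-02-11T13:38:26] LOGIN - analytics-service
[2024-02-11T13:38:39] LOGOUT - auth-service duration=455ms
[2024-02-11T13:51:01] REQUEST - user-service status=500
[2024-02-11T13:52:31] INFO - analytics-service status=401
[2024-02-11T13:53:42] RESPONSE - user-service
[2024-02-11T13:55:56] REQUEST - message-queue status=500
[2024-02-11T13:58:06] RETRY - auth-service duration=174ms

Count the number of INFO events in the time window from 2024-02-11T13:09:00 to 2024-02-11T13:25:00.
2

To count events in the time window:

1. Window boundaries: 2024-02-11T13:09:00 to 2024-02-11T13:25:00
2. Filter for INFO events within this window
3. Count matching events: 2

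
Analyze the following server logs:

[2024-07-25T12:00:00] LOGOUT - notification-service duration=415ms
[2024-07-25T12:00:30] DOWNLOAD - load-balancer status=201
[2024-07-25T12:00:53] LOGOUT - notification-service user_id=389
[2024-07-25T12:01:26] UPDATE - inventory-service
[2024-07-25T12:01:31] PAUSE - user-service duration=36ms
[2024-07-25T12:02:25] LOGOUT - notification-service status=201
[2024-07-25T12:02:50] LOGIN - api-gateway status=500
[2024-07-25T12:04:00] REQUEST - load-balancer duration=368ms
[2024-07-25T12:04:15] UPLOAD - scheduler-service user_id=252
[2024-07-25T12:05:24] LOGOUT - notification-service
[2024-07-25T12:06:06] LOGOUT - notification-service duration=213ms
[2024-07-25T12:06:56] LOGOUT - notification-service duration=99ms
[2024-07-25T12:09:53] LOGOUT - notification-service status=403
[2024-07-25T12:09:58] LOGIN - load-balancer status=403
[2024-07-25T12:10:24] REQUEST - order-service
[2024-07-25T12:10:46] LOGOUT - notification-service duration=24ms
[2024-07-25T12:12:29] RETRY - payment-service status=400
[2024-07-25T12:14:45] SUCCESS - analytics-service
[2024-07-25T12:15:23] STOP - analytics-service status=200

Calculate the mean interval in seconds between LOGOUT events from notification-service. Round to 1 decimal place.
92.3

To calculate average interval:

1. Find all LOGOUT events for notification-service in order
2. Calculate time gaps between consecutive events
3. Compute mean of gaps: 646 / 7 = 92.3 seconds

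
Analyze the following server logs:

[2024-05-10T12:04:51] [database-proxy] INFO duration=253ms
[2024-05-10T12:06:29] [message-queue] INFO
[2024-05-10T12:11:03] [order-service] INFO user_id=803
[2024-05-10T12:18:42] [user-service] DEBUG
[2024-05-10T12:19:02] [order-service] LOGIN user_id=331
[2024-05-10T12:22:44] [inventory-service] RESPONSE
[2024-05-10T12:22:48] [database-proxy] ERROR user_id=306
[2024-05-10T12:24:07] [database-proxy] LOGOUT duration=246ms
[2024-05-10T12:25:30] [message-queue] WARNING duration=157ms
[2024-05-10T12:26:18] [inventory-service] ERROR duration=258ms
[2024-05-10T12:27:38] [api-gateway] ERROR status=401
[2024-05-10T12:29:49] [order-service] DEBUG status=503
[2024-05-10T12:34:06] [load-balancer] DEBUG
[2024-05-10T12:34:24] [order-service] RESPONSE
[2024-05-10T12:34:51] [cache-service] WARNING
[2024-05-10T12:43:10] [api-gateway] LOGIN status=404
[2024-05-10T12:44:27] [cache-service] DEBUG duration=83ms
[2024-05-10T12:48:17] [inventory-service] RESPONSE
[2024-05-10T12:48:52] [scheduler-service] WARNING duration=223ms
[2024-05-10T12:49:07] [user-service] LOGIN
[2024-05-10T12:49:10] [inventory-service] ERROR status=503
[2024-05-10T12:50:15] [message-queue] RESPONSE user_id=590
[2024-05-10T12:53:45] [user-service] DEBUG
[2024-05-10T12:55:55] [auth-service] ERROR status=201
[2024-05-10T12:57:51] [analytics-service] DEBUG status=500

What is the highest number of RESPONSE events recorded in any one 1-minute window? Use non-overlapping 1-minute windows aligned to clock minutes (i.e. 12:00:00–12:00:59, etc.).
1

To find the burst window:

1. Divide the log period into non-overlapping 1-minute windows starting at 12:00
2. Count RESPONSE events in each window
3. Find the window with maximum count
4. Maximum events in a window: 1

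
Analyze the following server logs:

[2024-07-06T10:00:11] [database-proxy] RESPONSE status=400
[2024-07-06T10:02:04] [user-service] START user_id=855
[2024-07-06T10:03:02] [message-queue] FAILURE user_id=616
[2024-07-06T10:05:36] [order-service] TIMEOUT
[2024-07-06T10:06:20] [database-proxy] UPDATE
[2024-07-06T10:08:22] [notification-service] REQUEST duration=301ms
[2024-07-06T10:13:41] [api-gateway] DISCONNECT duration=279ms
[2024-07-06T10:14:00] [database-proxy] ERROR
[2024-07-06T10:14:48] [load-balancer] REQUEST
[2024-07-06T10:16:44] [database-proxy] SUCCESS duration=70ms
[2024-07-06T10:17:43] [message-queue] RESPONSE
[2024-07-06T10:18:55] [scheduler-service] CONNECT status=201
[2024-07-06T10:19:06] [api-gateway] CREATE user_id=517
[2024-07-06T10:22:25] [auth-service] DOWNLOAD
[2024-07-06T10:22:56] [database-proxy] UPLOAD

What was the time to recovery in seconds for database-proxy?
164

To calculate recovery time:

1. Find ERROR event for database-proxy: 2024-07-06T10:14:00
2. Find next SUCCESS event for database-proxy: 2024-07-06T10:16:44
3. Recovery time: 2024-07-06T10:16:44 - 2024-07-06T10:14:00 = 164 seconds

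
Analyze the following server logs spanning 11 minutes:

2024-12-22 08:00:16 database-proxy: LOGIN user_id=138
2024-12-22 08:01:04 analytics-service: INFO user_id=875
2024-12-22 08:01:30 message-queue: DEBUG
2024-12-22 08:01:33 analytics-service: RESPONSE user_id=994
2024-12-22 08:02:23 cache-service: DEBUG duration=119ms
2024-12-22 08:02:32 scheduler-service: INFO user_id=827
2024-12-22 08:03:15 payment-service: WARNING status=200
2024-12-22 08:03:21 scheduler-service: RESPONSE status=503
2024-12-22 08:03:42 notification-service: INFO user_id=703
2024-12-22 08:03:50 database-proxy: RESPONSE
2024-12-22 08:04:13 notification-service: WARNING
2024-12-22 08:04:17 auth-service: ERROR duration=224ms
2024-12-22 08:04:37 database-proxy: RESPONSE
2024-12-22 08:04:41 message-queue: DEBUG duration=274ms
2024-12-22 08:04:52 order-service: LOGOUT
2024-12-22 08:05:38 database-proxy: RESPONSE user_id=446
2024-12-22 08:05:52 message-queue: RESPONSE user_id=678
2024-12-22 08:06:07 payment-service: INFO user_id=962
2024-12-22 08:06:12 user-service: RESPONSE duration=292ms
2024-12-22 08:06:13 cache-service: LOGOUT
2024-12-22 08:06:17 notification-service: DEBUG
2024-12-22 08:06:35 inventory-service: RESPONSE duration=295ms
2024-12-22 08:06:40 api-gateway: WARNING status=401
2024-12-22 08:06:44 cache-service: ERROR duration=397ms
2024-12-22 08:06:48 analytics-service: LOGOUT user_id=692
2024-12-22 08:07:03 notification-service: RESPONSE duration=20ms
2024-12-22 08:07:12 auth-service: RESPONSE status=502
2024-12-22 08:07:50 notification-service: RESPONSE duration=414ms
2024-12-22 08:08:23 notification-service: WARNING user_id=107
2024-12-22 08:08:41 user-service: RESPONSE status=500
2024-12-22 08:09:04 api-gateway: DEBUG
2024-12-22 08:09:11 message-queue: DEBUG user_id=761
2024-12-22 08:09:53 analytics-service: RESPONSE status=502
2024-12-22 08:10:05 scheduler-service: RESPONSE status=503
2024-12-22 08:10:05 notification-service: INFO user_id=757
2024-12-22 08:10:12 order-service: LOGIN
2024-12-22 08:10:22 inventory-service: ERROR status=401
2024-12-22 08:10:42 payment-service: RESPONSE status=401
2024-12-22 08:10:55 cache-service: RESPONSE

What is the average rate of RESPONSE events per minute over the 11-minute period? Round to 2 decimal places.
1.45

To calculate the rate:

1. Count total RESPONSE events: 16
2. Total time period: 11 minutes
3. Rate = 16 / 11 = 1.45 events per minute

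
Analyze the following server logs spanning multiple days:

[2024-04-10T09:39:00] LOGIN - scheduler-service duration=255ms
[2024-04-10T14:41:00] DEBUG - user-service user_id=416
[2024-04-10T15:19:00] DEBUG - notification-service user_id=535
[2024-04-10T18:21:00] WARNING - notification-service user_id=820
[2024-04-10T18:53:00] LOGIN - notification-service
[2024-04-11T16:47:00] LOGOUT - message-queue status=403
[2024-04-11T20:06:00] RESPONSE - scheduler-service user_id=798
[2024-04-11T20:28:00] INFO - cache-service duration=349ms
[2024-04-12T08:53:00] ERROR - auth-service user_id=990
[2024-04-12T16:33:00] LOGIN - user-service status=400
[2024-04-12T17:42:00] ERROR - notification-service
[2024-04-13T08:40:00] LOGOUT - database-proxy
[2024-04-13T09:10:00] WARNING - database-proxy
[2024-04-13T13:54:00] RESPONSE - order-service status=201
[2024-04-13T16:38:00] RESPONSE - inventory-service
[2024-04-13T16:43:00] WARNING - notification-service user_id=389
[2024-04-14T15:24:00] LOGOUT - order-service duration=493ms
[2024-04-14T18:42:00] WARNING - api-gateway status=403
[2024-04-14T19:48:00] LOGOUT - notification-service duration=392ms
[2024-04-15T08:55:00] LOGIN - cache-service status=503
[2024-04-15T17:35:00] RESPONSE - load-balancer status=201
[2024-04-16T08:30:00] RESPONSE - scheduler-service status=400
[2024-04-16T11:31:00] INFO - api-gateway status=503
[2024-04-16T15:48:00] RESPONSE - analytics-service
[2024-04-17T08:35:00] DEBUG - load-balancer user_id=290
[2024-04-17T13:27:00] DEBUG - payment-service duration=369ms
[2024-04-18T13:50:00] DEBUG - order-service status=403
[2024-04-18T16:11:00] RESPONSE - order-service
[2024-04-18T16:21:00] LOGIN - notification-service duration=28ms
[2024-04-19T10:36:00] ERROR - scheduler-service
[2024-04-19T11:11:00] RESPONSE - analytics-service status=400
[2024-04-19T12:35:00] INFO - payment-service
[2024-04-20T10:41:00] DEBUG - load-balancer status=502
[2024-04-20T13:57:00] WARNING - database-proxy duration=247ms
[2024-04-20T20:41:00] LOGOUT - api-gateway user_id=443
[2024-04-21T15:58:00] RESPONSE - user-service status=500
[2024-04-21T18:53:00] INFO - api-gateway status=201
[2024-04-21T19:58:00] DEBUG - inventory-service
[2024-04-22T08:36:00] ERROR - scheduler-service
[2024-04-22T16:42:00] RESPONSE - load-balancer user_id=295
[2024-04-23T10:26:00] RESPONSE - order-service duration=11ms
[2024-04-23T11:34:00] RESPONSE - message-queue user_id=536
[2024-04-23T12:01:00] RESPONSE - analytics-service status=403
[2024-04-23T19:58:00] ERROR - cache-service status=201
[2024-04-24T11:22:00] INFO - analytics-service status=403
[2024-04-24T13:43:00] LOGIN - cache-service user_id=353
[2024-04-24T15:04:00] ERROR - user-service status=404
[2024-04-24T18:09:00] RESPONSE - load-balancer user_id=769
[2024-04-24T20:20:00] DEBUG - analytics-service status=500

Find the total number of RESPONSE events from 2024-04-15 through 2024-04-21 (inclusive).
6

To filter by date range:

1. Date range: 2024-04-15 through 2024-04-21, both dates inclusive
2. Filter for RESPONSE events whose date falls in this range
3. Count matching events: 6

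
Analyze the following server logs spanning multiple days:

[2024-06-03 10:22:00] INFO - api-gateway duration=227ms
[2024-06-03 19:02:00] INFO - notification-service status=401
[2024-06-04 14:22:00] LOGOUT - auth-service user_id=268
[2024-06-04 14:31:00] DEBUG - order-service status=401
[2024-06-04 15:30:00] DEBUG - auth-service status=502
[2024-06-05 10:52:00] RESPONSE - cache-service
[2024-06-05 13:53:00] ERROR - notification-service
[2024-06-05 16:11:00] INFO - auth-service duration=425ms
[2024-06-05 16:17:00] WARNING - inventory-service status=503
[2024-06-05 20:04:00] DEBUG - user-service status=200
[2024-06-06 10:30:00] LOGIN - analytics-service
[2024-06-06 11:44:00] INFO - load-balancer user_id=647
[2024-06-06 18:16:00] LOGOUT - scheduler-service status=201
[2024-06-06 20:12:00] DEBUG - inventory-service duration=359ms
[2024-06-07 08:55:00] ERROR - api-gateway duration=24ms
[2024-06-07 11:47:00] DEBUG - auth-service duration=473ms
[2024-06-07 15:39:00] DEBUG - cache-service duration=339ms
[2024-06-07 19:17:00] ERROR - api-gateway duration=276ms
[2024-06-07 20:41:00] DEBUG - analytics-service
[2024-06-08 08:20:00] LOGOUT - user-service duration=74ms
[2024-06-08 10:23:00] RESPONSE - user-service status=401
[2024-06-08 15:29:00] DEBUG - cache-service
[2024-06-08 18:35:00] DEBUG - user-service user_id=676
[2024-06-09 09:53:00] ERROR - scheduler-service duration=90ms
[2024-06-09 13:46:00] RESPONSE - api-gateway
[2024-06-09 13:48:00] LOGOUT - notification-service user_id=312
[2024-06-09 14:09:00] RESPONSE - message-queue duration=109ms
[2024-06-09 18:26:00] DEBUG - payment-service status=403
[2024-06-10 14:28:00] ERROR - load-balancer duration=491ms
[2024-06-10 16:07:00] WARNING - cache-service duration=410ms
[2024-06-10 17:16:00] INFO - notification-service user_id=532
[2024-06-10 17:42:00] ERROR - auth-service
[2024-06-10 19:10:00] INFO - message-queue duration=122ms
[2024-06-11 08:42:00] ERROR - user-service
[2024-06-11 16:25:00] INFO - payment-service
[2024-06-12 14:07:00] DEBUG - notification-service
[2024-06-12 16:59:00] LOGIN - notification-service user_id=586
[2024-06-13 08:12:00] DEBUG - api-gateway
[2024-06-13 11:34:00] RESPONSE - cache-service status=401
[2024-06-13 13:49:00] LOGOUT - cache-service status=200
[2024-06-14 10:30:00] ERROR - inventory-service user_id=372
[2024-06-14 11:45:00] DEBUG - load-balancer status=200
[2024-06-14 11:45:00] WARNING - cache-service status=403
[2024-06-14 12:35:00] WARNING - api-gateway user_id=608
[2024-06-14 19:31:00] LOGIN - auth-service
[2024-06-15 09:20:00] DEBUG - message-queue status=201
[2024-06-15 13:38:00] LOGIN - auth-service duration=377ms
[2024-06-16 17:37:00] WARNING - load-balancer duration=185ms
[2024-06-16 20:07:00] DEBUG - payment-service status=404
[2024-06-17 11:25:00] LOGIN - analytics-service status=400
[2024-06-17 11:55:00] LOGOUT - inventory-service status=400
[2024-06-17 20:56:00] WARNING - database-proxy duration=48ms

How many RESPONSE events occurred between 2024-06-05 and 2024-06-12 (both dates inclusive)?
4

To filter by date range:

1. Date range: 2024-06-05 through 2024-06-12, both dates inclusive
2. Filter for RESPONSE events whose date falls in this range
3. Count matching events: 4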